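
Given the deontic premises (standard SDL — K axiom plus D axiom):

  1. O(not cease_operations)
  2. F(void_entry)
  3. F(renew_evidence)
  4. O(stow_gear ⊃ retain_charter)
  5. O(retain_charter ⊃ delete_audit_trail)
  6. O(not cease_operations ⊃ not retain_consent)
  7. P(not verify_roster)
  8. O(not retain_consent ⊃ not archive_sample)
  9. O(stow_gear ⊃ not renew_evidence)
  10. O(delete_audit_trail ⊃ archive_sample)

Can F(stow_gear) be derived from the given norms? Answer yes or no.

Yes

Premise 1 states O(not cease_operations) outright.
From O(not cease_operations) and premise 6, O(not cease_operations ⊃ not retain_consent), we obtain O(not retain_consent).
With premise 8, O(not retain_consent ⊃ not archive_sample), the K-axiom yields O(not archive_sample).
Premise 10 is O(delete_audit_trail ⊃ archive_sample); contrapositively O(not archive_sample ⊃ not delete_audit_trail). Since O(not archive_sample) holds, K gives O(not delete_audit_trail).
Premise 5, O(retain_charter ⊃ delete_audit_trail), contraposes to O(not delete_audit_trail ⊃ not retain_charter); with O(not delete_audit_trail) we get O(not retain_charter).
The contrapositive of premise 4 (O(stow_gear ⊃ retain_charter)) is O(not retain_charter ⊃ not stow_gear), and O(not retain_charter) is already established, so O(not stow_gear).
Premises 2, 3, 7, 9 do not contribute to this derivation.
So O(not stow_gear) holds, i.e. F(stow_gear). The claim follows.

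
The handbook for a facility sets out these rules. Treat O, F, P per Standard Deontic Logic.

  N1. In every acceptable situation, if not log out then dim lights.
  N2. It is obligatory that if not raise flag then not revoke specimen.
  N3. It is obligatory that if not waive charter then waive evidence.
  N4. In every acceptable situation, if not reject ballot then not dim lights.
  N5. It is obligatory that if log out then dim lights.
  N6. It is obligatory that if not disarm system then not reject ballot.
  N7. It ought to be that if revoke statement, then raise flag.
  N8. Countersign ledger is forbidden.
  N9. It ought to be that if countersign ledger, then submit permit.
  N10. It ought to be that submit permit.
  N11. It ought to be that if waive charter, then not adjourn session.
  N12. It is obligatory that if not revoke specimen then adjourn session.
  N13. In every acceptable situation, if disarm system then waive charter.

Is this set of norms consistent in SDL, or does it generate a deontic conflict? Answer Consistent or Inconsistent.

Premise 9 is O(countersign_ledger → submit_permit); even if O(submit_permit) held, inferring O(countersign_ledger) would be affirming the consequent — invalid.
So O(countersign_ledger) is not derivable, and the apparent clash with O(¬countersign_ledger) does not arise.
A world satisfying every obligation exists (e.g. adjourn_session=false, countersign_ledger=false, dim_lights=true, disarm_system=true, log_out=false, raise_flag=true, reject_ballot=true, revoke_specimen=true, revoke_statement=false, submit_permit=true, waive_charter=true, waive_evidence=false); no atom is both obligatory and forbidden, so the set is consistent.

Consistent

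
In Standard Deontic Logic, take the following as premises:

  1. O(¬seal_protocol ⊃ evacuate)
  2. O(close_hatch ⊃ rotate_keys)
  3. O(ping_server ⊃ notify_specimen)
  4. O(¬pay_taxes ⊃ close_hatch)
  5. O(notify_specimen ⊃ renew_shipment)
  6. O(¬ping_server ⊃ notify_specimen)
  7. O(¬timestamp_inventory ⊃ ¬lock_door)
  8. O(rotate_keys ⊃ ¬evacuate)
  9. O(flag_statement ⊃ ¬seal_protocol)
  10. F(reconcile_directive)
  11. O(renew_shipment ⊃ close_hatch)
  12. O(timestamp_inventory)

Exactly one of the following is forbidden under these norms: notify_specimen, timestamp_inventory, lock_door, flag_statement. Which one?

By case analysis on ping_server: premise 3 gives O(ping_server ⊃ notify_specimen) and premise 6 gives O(¬ping_server ⊃ notify_specimen), so O(notify_specimen) either way.
With premise 5, O(notify_specimen ⊃ renew_shipment), the K-axiom yields O(renew_shipment).
From O(renew_shipment) and premise 11, O(renew_shipment ⊃ close_hatch), we obtain O(close_hatch).
With premise 2, O(close_hatch ⊃ rotate_keys), the K-axiom yields O(rotate_keys).
From O(rotate_keys) and premise 8, O(rotate_keys ⊃ ¬evacuate), we obtain O(¬evacuate).
The contrapositive of premise 1 (O(¬seal_protocol ⊃ evacuate)) is O(¬evacuate ⊃ seal_protocol), and O(¬evacuate) is already established, so O(seal_protocol).
Premise 9 is O(flag_statement ⊃ ¬seal_protocol); contrapositively O(seal_protocol ⊃ ¬flag_statement). Since O(seal_protocol) holds, K gives O(¬flag_statement).
So O(¬flag_statement) holds, i.e. flag_statement is forbidden. None of the other listed options is forbidden under the premises.

flag_statement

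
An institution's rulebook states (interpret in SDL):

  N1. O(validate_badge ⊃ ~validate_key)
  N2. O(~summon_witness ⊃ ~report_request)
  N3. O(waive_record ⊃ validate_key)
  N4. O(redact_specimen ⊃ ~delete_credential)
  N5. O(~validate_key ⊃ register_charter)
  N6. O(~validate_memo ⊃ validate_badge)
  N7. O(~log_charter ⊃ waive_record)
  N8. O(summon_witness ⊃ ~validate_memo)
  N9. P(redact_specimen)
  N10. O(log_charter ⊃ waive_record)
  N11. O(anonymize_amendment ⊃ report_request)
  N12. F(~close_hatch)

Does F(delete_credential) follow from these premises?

No

Premise 4 is O(redact_specimen ⊃ ~delete_credential), but O(redact_specimen) is not derivable from the premises (the permission P(redact_specimen) asserts only ~O(~redact_specimen), not O(redact_specimen)), so it does not yield O(~delete_credential).
No other premise forces O(~delete_credential). An ideal world satisfying every premise can still have delete_credential true, so F(delete_credential) is not derivable.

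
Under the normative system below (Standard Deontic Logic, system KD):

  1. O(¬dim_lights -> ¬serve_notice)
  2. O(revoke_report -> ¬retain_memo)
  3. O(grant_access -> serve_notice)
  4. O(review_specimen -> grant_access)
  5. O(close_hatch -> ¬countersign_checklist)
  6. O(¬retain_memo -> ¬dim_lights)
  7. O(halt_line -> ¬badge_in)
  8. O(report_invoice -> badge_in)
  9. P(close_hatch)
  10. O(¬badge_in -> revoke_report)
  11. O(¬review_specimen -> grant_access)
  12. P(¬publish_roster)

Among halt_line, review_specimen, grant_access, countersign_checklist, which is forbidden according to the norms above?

Premises 4 and 11 are O(review_specimen -> grant_access) and O(¬review_specimen -> grant_access); every ideal world satisfies review_specimen or ¬review_specimen, so in either case grant_access holds — hence O(grant_access).
Applying K to premise 3 (O(grant_access -> serve_notice)) and O(grant_access) yields O(serve_notice).
Premise 1 is O(¬dim_lights -> ¬serve_notice); contrapositively O(serve_notice -> dim_lights). Since O(serve_notice) holds, K gives O(dim_lights).
Premise 6 is O(¬retain_memo -> ¬dim_lights); contrapositively O(dim_lights -> retain_memo). Since O(dim_lights) holds, K gives O(retain_memo).
The contrapositive of premise 2 (O(revoke_report -> ¬retain_memo)) is O(retain_memo -> ¬revoke_report), and O(retain_memo) is already established, so O(¬revoke_report).
Premise 10, O(¬badge_in -> revoke_report), contraposes to O(¬revoke_report -> badge_in); with O(¬revoke_report) we get O(badge_in).
The contrapositive of premise 7 (O(halt_line -> ¬badge_in)) is O(badge_in -> ¬halt_line), and O(badge_in) is already established, so O(¬halt_line).
So O(¬halt_line) holds, i.e. halt_line is forbidden. None of the other listed options is forbidden under the premises.

halt_line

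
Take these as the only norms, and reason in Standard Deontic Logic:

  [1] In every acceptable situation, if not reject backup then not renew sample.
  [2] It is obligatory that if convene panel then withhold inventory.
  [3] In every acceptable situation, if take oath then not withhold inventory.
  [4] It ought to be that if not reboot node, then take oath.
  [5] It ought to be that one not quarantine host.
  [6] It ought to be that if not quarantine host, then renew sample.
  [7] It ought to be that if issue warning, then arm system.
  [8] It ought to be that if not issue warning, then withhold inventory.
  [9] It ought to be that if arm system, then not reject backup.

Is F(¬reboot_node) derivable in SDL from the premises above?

Premise 5 states O(¬quarantine_host) outright.
From O(¬quarantine_host) and premise 6, O(¬quarantine_host → renew_sample), we obtain O(renew_sample).
The contrapositive of premise 1 (O(¬reject_backup → ¬renew_sample)) is O(renew_sample → reject_backup), and O(renew_sample) is already established, so O(reject_backup).
The contrapositive of premise 9 (O(arm_system → ¬reject_backup)) is O(reject_backup → ¬arm_system), and O(reject_backup) is already established, so O(¬arm_system).
Premise 7 is O(issue_warning → arm_system); contrapositively O(¬arm_system → ¬issue_warning). Since O(¬arm_system) holds, K gives O(¬issue_warning).
Applying K to premise 8 (O(¬issue_warning → withhold_inventory)) and O(¬issue_warning) yields O(withhold_inventory).
Premise 3, O(take_oath → ¬withhold_inventory), contraposes to O(withhold_inventory → ¬take_oath); with O(withhold_inventory) we get O(¬take_oath).
Premise 4, O(¬reboot_node → take_oath), contraposes to O(¬take_oath → reboot_node); with O(¬take_oath) we get O(reboot_node).
Premise 2 does not contribute to this derivation.
So O(reboot_node) holds, i.e. F(¬reboot_node). The claim follows.

Yes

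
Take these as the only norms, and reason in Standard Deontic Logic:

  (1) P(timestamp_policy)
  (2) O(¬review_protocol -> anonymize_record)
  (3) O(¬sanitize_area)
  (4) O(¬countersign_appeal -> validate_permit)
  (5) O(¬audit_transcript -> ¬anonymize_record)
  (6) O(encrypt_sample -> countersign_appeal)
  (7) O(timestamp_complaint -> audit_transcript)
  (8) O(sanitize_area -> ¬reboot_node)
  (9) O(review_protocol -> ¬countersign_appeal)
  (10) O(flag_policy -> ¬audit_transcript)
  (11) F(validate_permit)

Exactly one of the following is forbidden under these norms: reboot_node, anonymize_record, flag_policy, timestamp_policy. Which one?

flag_policy

Premise 11 is F(validate_permit), i.e. O(¬validate_permit).
Premise 4 is O(¬countersign_appeal -> validate_permit); contrapositively O(¬validate_permit -> countersign_appeal). Since O(¬validate_permit) holds, K gives O(countersign_appeal).
Premise 9 is O(review_protocol -> ¬countersign_appeal); contrapositively O(countersign_appeal -> ¬review_protocol). Since O(countersign_appeal) holds, K gives O(¬review_protocol).
From O(¬review_protocol) and premise 2, O(¬review_protocol -> anonymize_record), we obtain O(anonymize_record).
Premise 5, O(¬audit_transcript -> ¬anonymize_record), contraposes to O(anonymize_record -> audit_transcript); with O(anonymize_record) we get O(audit_transcript).
Premise 10, O(flag_policy -> ¬audit_transcript), contraposes to O(audit_transcript -> ¬flag_policy); with O(audit_transcript) we get O(¬flag_policy).
So O(¬flag_policy) holds, i.e. flag_policy is forbidden. None of the other listed options is forbidden under the premises.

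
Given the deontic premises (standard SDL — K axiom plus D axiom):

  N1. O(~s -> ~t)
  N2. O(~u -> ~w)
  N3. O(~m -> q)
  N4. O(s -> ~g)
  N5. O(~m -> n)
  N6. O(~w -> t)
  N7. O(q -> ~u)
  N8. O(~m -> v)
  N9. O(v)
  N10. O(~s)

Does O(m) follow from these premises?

From premise 10 we have O(~s).
With premise 1, O(~s -> ~t), the K-axiom yields O(~t).
The contrapositive of premise 6 (O(~w -> t)) is O(~t -> w), and O(~t) is already established, so O(w).
Premise 2 is O(~u -> ~w); contrapositively O(w -> u). Since O(w) holds, K gives O(u).
Premise 7 is O(q -> ~u); contrapositively O(u -> ~q). Since O(u) holds, K gives O(~q).
Premise 3, O(~m -> q), contraposes to O(~q -> m); with O(~q) we get O(m).
Premises 4, 5, 8, 9 do not contribute to this derivation.
So O(m) follows.

Yes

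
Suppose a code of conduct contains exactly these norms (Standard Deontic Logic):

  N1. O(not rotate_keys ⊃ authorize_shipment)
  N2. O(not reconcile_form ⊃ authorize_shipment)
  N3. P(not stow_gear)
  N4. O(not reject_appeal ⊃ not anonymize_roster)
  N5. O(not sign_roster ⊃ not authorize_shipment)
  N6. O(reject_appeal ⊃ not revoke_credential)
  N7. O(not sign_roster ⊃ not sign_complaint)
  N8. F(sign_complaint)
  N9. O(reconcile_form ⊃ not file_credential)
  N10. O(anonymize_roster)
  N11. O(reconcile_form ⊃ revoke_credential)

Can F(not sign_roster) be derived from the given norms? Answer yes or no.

Yes

From premise 10 we have O(anonymize_roster).
Premise 4, O(not reject_appeal ⊃ not anonymize_roster), contraposes to O(anonymize_roster ⊃ reject_appeal); with O(anonymize_roster) we get O(reject_appeal).
With premise 6, O(reject_appeal ⊃ not revoke_credential), the K-axiom yields O(not revoke_credential).
Premise 11 is O(reconcile_form ⊃ revoke_credential); contrapositively O(not revoke_credential ⊃ not reconcile_form). Since O(not revoke_credential) holds, K gives O(not reconcile_form).
From O(not reconcile_form) and premise 2, O(not reconcile_form ⊃ authorize_shipment), we obtain O(authorize_shipment).
The contrapositive of premise 5 (O(not sign_roster ⊃ not authorize_shipment)) is O(authorize_shipment ⊃ sign_roster), and O(authorize_shipment) is already established, so O(sign_roster).
Premises 1, 3, 7, 8, 9 do not contribute to this derivation.
So O(sign_roster) holds, i.e. F(not sign_roster). The claim follows.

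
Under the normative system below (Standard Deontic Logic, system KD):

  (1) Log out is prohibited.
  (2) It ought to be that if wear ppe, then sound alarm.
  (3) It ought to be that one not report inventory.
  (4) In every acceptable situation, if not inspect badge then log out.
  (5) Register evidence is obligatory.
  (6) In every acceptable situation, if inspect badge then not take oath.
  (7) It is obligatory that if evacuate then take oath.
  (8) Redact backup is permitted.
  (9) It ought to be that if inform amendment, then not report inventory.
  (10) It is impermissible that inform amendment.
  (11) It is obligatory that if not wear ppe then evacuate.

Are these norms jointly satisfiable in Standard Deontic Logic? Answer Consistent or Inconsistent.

Consistent

Premise 9 is O(inform_amendment → ¬report_inventory); even if O(¬report_inventory) held, inferring O(inform_amendment) would be affirming the consequent — invalid.
So O(inform_amendment) is not derivable, and the apparent clash with O(¬inform_amendment) does not arise.
A world satisfying every obligation exists (e.g. evacuate=false, inform_amendment=false, inspect_badge=true, log_out=false, redact_backup=false, register_evidence=true, report_inventory=false, sound_alarm=true, take_oath=false, wear_ppe=true); no atom is both obligatory and forbidden, so the set is consistent.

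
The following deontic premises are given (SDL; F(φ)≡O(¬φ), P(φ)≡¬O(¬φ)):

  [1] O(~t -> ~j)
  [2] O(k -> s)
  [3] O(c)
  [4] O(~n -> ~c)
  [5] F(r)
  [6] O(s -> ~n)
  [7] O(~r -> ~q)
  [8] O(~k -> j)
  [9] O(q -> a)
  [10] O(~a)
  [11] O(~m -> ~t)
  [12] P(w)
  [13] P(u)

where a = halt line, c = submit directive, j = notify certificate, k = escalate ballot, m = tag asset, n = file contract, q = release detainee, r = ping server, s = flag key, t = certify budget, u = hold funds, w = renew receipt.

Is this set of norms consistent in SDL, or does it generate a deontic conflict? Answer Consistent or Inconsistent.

Consistent

Premise 9 is O(q -> a), but O(q) is not derivable from the premises, so it does not yield O(a).
So O(a) is not derivable, and the apparent clash with O(~a) does not arise.
A world satisfying every obligation exists (e.g. a=false, c=true, j=true, k=false, m=true, n=true, q=false, r=false, s=false, t=true, u=false, w=false); no atom is both obligatory and forbidden, so the set is consistent.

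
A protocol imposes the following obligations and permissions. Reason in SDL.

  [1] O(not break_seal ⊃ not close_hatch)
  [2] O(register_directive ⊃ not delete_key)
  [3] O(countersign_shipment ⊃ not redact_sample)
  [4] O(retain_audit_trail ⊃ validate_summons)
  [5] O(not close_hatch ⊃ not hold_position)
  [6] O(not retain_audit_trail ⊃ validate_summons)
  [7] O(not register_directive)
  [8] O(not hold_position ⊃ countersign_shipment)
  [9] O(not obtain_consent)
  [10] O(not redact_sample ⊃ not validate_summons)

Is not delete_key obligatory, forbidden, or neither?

Premise 2 is O(register_directive ⊃ not delete_key), but O(register_directive) is not derivable from the premises, so it does not yield O(not delete_key).
No premise or chain of K-axiom applications forces O(not delete_key), and none forces O(delete_key). So not delete_key is neither obligatory nor forbidden under these norms.

Neither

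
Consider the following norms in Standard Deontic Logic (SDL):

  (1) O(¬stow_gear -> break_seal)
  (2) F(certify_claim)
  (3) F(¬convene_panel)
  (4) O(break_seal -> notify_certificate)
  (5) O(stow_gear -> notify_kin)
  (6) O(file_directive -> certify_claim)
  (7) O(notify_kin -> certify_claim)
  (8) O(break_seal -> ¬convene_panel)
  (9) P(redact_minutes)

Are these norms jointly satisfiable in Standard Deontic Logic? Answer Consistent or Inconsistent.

Inconsistent

Premise 3, F(¬convene_panel), is equivalent to O(convene_panel).
Premise 8, O(break_seal -> ¬convene_panel), contraposes to O(convene_panel -> ¬break_seal); with O(convene_panel) we get O(¬break_seal).
The contrapositive of premise 1 (O(¬stow_gear -> break_seal)) is O(¬break_seal -> stow_gear), and O(¬break_seal) is already established, so O(stow_gear).
With premise 5, O(stow_gear -> notify_kin), the K-axiom yields O(notify_kin).
With premise 7, O(notify_kin -> certify_claim), the K-axiom yields O(certify_claim).
But premise 2, F(certify_claim), means O(¬certify_claim).
We now have both O(certify_claim) and O(¬certify_claim) — certify_claim is simultaneously obligatory and forbidden, violating the D-axiom.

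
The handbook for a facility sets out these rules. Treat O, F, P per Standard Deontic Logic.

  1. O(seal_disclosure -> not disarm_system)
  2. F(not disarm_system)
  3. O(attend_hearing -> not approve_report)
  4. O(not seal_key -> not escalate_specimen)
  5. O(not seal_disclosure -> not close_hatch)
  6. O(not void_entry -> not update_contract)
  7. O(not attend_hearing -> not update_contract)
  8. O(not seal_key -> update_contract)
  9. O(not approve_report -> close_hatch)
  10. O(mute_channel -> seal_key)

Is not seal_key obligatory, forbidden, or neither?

Forbidden

Premise 2, F(not disarm_system), is equivalent to O(disarm_system).
Premise 1, O(seal_disclosure -> not disarm_system), contraposes to O(disarm_system -> not seal_disclosure); with O(disarm_system) we get O(not seal_disclosure).
From O(not seal_disclosure) and premise 5, O(not seal_disclosure -> not close_hatch), we obtain O(not close_hatch).
Premise 9, O(not approve_report -> close_hatch), contraposes to O(not close_hatch -> approve_report); with O(not close_hatch) we get O(approve_report).
Premise 3, O(attend_hearing -> not approve_report), contraposes to O(approve_report -> not attend_hearing); with O(approve_report) we get O(not attend_hearing).
Applying K to premise 7 (O(not attend_hearing -> not update_contract)) and O(not attend_hearing) yields O(not update_contract).
The contrapositive of premise 8 (O(not seal_key -> update_contract)) is O(not update_contract -> seal_key), and O(not update_contract) is already established, so O(seal_key).
Premises 4, 6, 10 do not contribute to this derivation.
Thus O(seal_key), which is F(not seal_key): not seal_key is forbidden.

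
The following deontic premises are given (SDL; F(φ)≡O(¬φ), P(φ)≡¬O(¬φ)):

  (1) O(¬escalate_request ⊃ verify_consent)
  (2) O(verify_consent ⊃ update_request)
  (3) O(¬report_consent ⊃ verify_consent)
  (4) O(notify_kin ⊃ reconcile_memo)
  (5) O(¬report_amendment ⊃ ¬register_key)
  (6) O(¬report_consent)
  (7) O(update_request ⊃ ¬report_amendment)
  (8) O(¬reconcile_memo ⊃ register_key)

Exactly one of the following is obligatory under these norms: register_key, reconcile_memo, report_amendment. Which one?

Premise 6 gives O(¬report_consent).
Applying K to premise 3 (O(¬report_consent ⊃ verify_consent)) and O(¬report_consent) yields O(verify_consent).
Applying K to premise 2 (O(verify_consent ⊃ update_request)) and O(verify_consent) yields O(update_request).
From O(update_request) and premise 7, O(update_request ⊃ ¬report_amendment), we obtain O(¬report_amendment).
Applying K to premise 5 (O(¬report_amendment ⊃ ¬register_key)) and O(¬report_amendment) yields O(¬register_key).
Premise 8, O(¬reconcile_memo ⊃ register_key), contraposes to O(¬register_key ⊃ reconcile_memo); with O(¬register_key) we get O(reconcile_memo).
So O(reconcile_memo) holds — reconcile_memo is obligatory. None of the other listed options is made obligatory by any chain of premises.

reconcile_memo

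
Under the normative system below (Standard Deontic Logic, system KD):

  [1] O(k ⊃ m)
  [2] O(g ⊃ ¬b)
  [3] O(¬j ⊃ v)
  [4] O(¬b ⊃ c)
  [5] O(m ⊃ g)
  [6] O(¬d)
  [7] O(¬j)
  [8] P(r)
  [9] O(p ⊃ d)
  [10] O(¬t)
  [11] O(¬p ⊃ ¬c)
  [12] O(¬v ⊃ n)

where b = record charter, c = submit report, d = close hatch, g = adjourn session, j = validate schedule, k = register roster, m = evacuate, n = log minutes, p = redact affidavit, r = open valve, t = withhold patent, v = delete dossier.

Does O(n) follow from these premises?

Premise 12 is O(¬v ⊃ n), but O(¬v) is not derivable from the premises, so it does not yield O(n).
No other premise forces O(n). An ideal world satisfying every premise can still have n false, so O(n) is not derivable.

No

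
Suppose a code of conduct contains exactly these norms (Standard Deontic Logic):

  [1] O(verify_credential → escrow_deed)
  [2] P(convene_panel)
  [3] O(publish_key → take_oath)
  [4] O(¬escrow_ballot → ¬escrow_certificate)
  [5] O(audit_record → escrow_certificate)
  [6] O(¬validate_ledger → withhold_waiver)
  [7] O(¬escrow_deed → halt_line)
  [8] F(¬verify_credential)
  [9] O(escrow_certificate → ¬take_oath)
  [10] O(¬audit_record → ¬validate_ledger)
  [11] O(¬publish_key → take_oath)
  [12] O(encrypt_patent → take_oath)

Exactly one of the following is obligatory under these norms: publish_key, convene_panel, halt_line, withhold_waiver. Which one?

Premises 11 and 3 cover both cases: O(¬publish_key → take_oath) and O(publish_key → take_oath). Since ¬publish_key ∨ publish_key is a tautology, O(take_oath) follows.
The contrapositive of premise 9 (O(escrow_certificate → ¬take_oath)) is O(take_oath → ¬escrow_certificate), and O(take_oath) is already established, so O(¬escrow_certificate).
The contrapositive of premise 5 (O(audit_record → escrow_certificate)) is O(¬escrow_certificate → ¬audit_record), and O(¬escrow_certificate) is already established, so O(¬audit_record).
From O(¬audit_record) and premise 10, O(¬audit_record → ¬validate_ledger), we obtain O(¬validate_ledger).
From O(¬validate_ledger) and premise 6, O(¬validate_ledger → withhold_waiver), we obtain O(withhold_waiver).
So O(withhold_waiver) holds — withhold_waiver is obligatory. None of the other listed options is made obligatory by any chain of premises.

withhold_waiver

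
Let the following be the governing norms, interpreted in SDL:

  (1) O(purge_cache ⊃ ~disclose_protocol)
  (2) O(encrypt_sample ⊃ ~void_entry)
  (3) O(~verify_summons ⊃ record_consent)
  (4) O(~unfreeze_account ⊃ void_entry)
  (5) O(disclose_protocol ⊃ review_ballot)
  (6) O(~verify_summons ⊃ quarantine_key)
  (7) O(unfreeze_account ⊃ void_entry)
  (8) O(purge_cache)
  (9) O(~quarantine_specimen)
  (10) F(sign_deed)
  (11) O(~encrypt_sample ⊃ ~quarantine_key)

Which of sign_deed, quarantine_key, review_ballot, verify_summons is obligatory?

verify_summons

Premises 7 and 4 cover both cases: O(unfreeze_account ⊃ void_entry) and O(~unfreeze_account ⊃ void_entry). Since unfreeze_account ∨ ~unfreeze_account is a tautology, O(void_entry) follows.
The contrapositive of premise 2 (O(encrypt_sample ⊃ ~void_entry)) is O(void_entry ⊃ ~encrypt_sample), and O(void_entry) is already established, so O(~encrypt_sample).
With premise 11, O(~encrypt_sample ⊃ ~quarantine_key), the K-axiom yields O(~quarantine_key).
Premise 6, O(~verify_summons ⊃ quarantine_key), contraposes to O(~quarantine_key ⊃ verify_summons); with O(~quarantine_key) we get O(verify_summons).
So O(verify_summons) holds — verify_summons is obligatory. None of the other listed options is made obligatory by any chain of premises.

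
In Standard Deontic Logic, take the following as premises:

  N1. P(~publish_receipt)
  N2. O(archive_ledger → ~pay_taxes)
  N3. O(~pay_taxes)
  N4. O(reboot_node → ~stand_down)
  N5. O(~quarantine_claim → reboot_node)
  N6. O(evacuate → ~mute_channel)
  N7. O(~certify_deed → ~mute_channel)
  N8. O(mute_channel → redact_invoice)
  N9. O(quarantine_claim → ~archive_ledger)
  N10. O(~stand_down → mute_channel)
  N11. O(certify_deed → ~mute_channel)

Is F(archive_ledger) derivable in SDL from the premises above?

Yes

Premises 11 and 7 cover both cases: O(certify_deed → ~mute_channel) and O(~certify_deed → ~mute_channel). Since certify_deed ∨ ~certify_deed is a tautology, O(~mute_channel) follows.
The contrapositive of premise 10 (O(~stand_down → mute_channel)) is O(~mute_channel → stand_down), and O(~mute_channel) is already established, so O(stand_down).
Premise 4, O(reboot_node → ~stand_down), contraposes to O(stand_down → ~reboot_node); with O(stand_down) we get O(~reboot_node).
The contrapositive of premise 5 (O(~quarantine_claim → reboot_node)) is O(~reboot_node → quarantine_claim), and O(~reboot_node) is already established, so O(quarantine_claim).
Applying K to premise 9 (O(quarantine_claim → ~archive_ledger)) and O(quarantine_claim) yields O(~archive_ledger).
Premises 1, 2, 3, 6, 8 do not contribute to this derivation.
So O(~archive_ledger) holds, i.e. F(archive_ledger). The claim follows.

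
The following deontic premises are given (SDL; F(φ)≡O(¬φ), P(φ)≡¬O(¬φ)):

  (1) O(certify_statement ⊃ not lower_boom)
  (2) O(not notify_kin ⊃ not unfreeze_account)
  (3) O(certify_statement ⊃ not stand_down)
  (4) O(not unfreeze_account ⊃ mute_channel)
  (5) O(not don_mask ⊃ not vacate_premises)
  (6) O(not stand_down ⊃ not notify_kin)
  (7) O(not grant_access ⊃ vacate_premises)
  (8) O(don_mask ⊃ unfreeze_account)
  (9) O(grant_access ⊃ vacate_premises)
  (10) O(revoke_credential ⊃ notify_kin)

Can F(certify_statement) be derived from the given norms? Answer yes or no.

By case analysis on not grant_access: premise 7 gives O(not grant_access ⊃ vacate_premises) and premise 9 gives O(grant_access ⊃ vacate_premises), so O(vacate_premises) either way.
Premise 5, O(not don_mask ⊃ not vacate_premises), contraposes to O(vacate_premises ⊃ don_mask); with O(vacate_premises) we get O(don_mask).
From O(don_mask) and premise 8, O(don_mask ⊃ unfreeze_account), we obtain O(unfreeze_account).
Premise 2 is O(not notify_kin ⊃ not unfreeze_account); contrapositively O(unfreeze_account ⊃ notify_kin). Since O(unfreeze_account) holds, K gives O(notify_kin).
Premise 6 is O(not stand_down ⊃ not notify_kin); contrapositively O(notify_kin ⊃ stand_down). Since O(notify_kin) holds, K gives O(stand_down).
Premise 3, O(certify_statement ⊃ not stand_down), contraposes to O(stand_down ⊃ not certify_statement); with O(stand_down) we get O(not certify_statement).
Premises 1, 4, 10 do not contribute to this derivation.
So O(not certify_statement) holds, i.e. F(certify_statement). The claim follows.

Yes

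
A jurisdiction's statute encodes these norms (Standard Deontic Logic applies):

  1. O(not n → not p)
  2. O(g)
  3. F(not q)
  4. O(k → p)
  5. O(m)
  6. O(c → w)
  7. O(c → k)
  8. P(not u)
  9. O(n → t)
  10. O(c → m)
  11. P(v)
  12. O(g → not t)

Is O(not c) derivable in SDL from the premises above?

Yes

Premise 2 gives O(g).
Applying K to premise 12 (O(g → not t)) and O(g) yields O(not t).
Premise 9, O(n → t), contraposes to O(not t → not n); with O(not t) we get O(not n).
With premise 1, O(not n → not p), the K-axiom yields O(not p).
The contrapositive of premise 4 (O(k → p)) is O(not p → not k), and O(not p) is already established, so O(not k).
Premise 7, O(c → k), contraposes to O(not k → not c); with O(not k) we get O(not c).
Premises 3, 5, 6, 8, 10, 11 do not contribute to this derivation.
So O(not c) follows.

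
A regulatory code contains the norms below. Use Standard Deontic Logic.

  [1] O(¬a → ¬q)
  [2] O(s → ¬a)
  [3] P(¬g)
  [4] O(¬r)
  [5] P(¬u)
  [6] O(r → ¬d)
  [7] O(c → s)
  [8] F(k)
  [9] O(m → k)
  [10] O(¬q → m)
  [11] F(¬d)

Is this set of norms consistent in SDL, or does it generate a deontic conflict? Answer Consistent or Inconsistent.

Consistent

Premise 6 is O(r → ¬d), but O(r) is not derivable from the premises, so it does not yield O(¬d).
So O(¬d) is not derivable, and the apparent clash with O(d) does not arise.
A world satisfying every obligation exists (e.g. a=true, c=false, d=true, g=false, k=false, m=false, q=true, r=false, s=false, u=false); no atom is both obligatory and forbidden, so the set is consistent.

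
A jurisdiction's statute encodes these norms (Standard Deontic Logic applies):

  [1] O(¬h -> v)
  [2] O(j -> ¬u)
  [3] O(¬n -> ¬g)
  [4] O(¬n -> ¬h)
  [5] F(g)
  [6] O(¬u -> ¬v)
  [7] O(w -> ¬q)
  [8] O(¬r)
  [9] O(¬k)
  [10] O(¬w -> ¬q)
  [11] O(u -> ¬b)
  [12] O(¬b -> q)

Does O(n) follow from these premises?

Yes

By case analysis on ¬w: premise 10 gives O(¬w -> ¬q) and premise 7 gives O(w -> ¬q), so O(¬q) either way.
The contrapositive of premise 12 (O(¬b -> q)) is O(¬q -> b), and O(¬q) is already established, so O(b).
The contrapositive of premise 11 (O(u -> ¬b)) is O(b -> ¬u), and O(b) is already established, so O(¬u).
From O(¬u) and premise 6, O(¬u -> ¬v), we obtain O(¬v).
Premise 1, O(¬h -> v), contraposes to O(¬v -> h); with O(¬v) we get O(h).
The contrapositive of premise 4 (O(¬n -> ¬h)) is O(h -> n), and O(h) is already established, so O(n).
Premises 2, 3, 5, 8, 9 do not contribute to this derivation.
So O(n) follows.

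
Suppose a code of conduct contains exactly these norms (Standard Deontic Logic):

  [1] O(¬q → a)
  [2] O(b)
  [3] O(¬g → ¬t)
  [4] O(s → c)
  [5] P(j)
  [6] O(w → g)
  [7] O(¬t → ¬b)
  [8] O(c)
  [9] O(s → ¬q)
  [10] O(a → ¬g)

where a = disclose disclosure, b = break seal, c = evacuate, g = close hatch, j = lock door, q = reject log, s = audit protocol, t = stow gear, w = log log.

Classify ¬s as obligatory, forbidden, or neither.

Obligatory

Premise 2 gives O(b).
Premise 7 is O(¬t → ¬b); contrapositively O(b → t). Since O(b) holds, K gives O(t).
Premise 3, O(¬g → ¬t), contraposes to O(t → g); with O(t) we get O(g).
Premise 10 is O(a → ¬g); contrapositively O(g → ¬a). Since O(g) holds, K gives O(¬a).
Premise 1 is O(¬q → a); contrapositively O(¬a → q). Since O(¬a) holds, K gives O(q).
Premise 9 is O(s → ¬q); contrapositively O(q → ¬s). Since O(q) holds, K gives O(¬s).
Premises 4, 5, 6, 8 do not contribute to this derivation.
Hence ¬s is obligatory.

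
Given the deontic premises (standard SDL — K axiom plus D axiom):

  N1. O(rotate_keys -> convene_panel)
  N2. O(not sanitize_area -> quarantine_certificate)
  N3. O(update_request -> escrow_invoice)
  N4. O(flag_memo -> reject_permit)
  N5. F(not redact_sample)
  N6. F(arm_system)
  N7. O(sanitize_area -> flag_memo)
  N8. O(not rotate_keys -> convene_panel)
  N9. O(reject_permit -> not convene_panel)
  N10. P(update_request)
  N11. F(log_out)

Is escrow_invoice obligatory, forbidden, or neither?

Neither

Premise 3 is O(update_request -> escrow_invoice), but O(update_request) is not derivable from the premises (the permission P(update_request) asserts only not O(not update_request), not O(update_request)), so it does not yield O(escrow_invoice).
No premise or chain of K-axiom applications forces O(escrow_invoice), and none forces O(not escrow_invoice). So escrow_invoice is neither obligatory nor forbidden under these norms.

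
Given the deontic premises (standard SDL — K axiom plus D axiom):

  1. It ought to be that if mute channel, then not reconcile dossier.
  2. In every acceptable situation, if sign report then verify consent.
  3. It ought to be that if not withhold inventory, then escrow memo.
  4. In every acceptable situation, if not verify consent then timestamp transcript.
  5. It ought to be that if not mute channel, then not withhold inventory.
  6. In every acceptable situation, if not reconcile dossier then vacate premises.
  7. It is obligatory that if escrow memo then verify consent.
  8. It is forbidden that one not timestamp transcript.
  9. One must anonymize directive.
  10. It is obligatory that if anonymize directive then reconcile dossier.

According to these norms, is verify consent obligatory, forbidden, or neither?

Premise 9 states O(anonymize_directive) outright.
Premise 10 is O(anonymize_directive → reconcile_dossier); since O(anonymize_directive), deontic closure gives O(reconcile_dossier).
Premise 1, O(mute_channel → ¬reconcile_dossier), contraposes to O(reconcile_dossier → ¬mute_channel); with O(reconcile_dossier) we get O(¬mute_channel).
With premise 5, O(¬mute_channel → ¬withhold_inventory), the K-axiom yields O(¬withhold_inventory).
With premise 3, O(¬withhold_inventory → escrow_memo), the K-axiom yields O(escrow_memo).
Applying K to premise 7 (O(escrow_memo → verify_consent)) and O(escrow_memo) yields O(verify_consent).
Premises 2, 4, 6, 8 do not contribute to this derivation.
Hence verify_consent is obligatory.

Obligatory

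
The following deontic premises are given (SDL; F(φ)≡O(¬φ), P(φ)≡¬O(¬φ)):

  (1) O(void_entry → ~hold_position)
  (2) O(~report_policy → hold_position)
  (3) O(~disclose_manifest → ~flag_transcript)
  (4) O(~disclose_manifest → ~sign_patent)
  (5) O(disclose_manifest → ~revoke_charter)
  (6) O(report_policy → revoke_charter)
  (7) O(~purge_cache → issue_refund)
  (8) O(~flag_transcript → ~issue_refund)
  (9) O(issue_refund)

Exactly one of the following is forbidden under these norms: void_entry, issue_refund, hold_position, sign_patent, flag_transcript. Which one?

Premise 9 states O(issue_refund) outright.
Premise 8 is O(~flag_transcript → ~issue_refund); contrapositively O(issue_refund → flag_transcript). Since O(issue_refund) holds, K gives O(flag_transcript).
The contrapositive of premise 3 (O(~disclose_manifest → ~flag_transcript)) is O(flag_transcript → disclose_manifest), and O(flag_transcript) is already established, so O(disclose_manifest).
Applying K to premise 5 (O(disclose_manifest → ~revoke_charter)) and O(disclose_manifest) yields O(~revoke_charter).
The contrapositive of premise 6 (O(report_policy → revoke_charter)) is O(~revoke_charter → ~report_policy), and O(~revoke_charter) is already established, so O(~report_policy).
With premise 2, O(~report_policy → hold_position), the K-axiom yields O(hold_position).
Premise 1 is O(void_entry → ~hold_position); contrapositively O(hold_position → ~void_entry). Since O(hold_position) holds, K gives O(~void_entry).
So O(~void_entry) holds, i.e. void_entry is forbidden. None of the other listed options is forbidden under the premises.

void_entry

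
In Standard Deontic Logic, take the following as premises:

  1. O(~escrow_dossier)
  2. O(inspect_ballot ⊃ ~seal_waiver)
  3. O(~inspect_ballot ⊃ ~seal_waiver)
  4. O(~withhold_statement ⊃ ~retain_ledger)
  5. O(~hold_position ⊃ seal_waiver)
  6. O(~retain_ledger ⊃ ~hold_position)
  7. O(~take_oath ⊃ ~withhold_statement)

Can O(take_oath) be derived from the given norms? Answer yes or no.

By case analysis on inspect_ballot: premise 2 gives O(inspect_ballot ⊃ ~seal_waiver) and premise 3 gives O(~inspect_ballot ⊃ ~seal_waiver), so O(~seal_waiver) either way.
Premise 5 is O(~hold_position ⊃ seal_waiver); contrapositively O(~seal_waiver ⊃ hold_position). Since O(~seal_waiver) holds, K gives O(hold_position).
Premise 6, O(~retain_ledger ⊃ ~hold_position), contraposes to O(hold_position ⊃ retain_ledger); with O(hold_position) we get O(retain_ledger).
Premise 4 is O(~withhold_statement ⊃ ~retain_ledger); contrapositively O(retain_ledger ⊃ withhold_statement). Since O(retain_ledger) holds, K gives O(withhold_statement).
Premise 7, O(~take_oath ⊃ ~withhold_statement), contraposes to O(withhold_statement ⊃ take_oath); with O(withhold_statement) we get O(take_oath).
Premise 1 does not contribute to this derivation.
So O(take_oath) follows.

Yes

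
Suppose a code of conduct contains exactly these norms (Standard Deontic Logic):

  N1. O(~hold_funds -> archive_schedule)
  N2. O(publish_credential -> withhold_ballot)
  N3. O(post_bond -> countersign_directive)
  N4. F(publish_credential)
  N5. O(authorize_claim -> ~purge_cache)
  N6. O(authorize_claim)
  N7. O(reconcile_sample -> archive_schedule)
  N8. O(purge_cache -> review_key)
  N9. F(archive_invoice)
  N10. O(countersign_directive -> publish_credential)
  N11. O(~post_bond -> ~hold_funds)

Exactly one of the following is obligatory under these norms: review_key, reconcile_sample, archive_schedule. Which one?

archive_schedule

F(publish_credential) at premise 4 means O(~publish_credential).
The contrapositive of premise 10 (O(countersign_directive -> publish_credential)) is O(~publish_credential -> ~countersign_directive), and O(~publish_credential) is already established, so O(~countersign_directive).
Premise 3 is O(post_bond -> countersign_directive); contrapositively O(~countersign_directive -> ~post_bond). Since O(~countersign_directive) holds, K gives O(~post_bond).
Premise 11 is O(~post_bond -> ~hold_funds); since O(~post_bond), deontic closure gives O(~hold_funds).
From O(~hold_funds) and premise 1, O(~hold_funds -> archive_schedule), we obtain O(archive_schedule).
So O(archive_schedule) holds — archive_schedule is obligatory. None of the other listed options is made obligatory by any chain of premises.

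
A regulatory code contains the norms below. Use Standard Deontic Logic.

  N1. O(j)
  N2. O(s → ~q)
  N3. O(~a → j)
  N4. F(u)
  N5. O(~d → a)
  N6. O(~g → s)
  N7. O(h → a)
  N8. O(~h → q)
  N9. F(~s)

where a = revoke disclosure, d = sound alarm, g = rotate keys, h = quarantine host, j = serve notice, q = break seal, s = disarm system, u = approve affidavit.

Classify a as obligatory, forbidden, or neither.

F(~s) at premise 9 means O(s).
Applying K to premise 2 (O(s → ~q)) and O(s) yields O(~q).
The contrapositive of premise 8 (O(~h → q)) is O(~q → h), and O(~q) is already established, so O(h).
From O(h) and premise 7, O(h → a), we obtain O(a).
Premises 1, 3, 4, 5, 6 do not contribute to this derivation.
Hence a is obligatory.

Obligatory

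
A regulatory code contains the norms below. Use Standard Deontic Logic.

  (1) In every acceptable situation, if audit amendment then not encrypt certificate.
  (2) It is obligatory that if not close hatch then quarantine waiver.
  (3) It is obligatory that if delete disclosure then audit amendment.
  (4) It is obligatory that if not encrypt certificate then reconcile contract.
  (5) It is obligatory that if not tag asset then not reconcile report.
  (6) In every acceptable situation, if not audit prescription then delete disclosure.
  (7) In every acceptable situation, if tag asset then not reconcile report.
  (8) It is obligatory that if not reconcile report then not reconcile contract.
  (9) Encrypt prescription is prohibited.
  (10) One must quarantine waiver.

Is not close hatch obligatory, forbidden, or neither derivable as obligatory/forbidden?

Neither

Premise 2 is O(¬close_hatch → quarantine_waiver); even if O(quarantine_waiver) held, inferring O(¬close_hatch) would be affirming the consequent — invalid.
No premise or chain of K-axiom applications forces O(¬close_hatch), and none forces O(close_hatch). So ¬close_hatch is neither obligatory nor forbidden under these norms.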